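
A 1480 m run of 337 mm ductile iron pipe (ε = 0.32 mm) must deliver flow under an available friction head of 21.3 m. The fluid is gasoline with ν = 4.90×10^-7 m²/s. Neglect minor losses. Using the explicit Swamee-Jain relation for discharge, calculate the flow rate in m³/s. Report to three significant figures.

Swamee-Jain (Type II): Q = -0.965·√(gD⁵h_f/L)·ln[ε/(3.7D) + √(3.17ν²L/(gD³h_f))]
√(gD⁵h_f/L) = √(9.81·0.337⁵·21.3/1480) = 0.02477
ε/(3.7D) = 2.57×10^-4; √(3.17ν²L/(gD³h_f)) = 1.19×10^-5
Q = -0.965·0.02477·ln(2.685×10^-4) = 0.1966 m³/s
Check: V = 2.20 m/s, Re = 1.52×10^6, f = 0.01967, h_f = 21.4 m ≈ 21.3 m ✓

Q ≈ 0.197 m³/s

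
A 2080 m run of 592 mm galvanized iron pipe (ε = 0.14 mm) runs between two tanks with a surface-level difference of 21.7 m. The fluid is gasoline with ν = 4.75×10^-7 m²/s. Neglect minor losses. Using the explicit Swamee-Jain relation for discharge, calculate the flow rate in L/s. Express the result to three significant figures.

Q ≈ 797 L/s

Swamee-Jain (Type II): Q = -0.965·√(gD⁵h_f/L)·ln[ε/(3.7D) + √(3.17ν²L/(gD³h_f))]
√(gD⁵h_f/L) = √(9.81·0.592⁵·21.7/2080) = 0.08627
ε/(3.7D) = 6.39×10^-5; √(3.17ν²L/(gD³h_f)) = 5.80×10^-6
Q = -0.965·0.08627·ln(6.972×10^-5) = 0.7968 m³/s
Check: V = 2.89 m/s, Re = 3.61×10^6, f = 0.01453, h_f = 21.8 m ≈ 21.7 m ✓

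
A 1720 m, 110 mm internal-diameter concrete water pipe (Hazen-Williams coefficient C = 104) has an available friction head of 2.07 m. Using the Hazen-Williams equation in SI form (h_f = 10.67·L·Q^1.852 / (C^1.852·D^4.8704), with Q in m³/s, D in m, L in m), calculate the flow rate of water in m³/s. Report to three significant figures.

Rearranging: Q = [h_f·C^1.852·D^4.8704 / (10.67·L)]^(1/1.852)
Q = [2.07·104^1.852·0.110^4.8704 / (10.67·1720)]^0.540 = 0.002315 m³/s

Q ≈ 0.00231 m³/s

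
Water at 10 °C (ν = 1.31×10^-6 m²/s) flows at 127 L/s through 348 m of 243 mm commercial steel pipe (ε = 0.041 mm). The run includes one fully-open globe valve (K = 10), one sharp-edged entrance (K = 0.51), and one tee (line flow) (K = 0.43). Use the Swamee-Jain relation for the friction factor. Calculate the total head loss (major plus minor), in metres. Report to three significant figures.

H_L ≈ 12.5 m

V = 4Q/(πD²) = 2.738 m/s; V²/2g = 0.3822 m
Re = 5.08×10^5, ε/D = 1.69×10^-4 → f = 0.01519 (Swamee-Jain)
Major: h_f = f(L/D)·V²/2g = 0.01519·1432·0.3822 = 8.313 m
Minor: ΣK = 10.9; h_m = ΣK·V²/2g = 4.181 m
Total H_L = 8.313 + 4.181 = 12.49 m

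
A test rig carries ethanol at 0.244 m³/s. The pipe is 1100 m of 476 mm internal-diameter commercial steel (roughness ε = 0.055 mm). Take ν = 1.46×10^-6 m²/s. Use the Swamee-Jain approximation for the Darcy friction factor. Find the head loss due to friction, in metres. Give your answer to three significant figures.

h_f ≈ 3.28 m

V = 4Q/(πD²) = 4·0.244/(π·0.476²) = 1.371 m/s
Re = VD/ν = 1.371·0.476/1.46×10^-6 = 4.47×10^5 → turbulent
ε/D = 0.055/476 = 1.16×10^-4
Swamee-Jain: f = 0.01483
h_f = f(L/D)V²/(2g) = 0.01483·(1100/0.476)·1.371²/(2·9.81) = 3.284 m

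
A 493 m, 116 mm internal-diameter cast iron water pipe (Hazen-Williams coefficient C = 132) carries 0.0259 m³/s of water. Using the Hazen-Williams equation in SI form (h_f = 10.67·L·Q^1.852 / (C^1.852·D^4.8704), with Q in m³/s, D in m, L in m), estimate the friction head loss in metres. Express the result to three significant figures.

h_f ≈ 25.8 m

h_f = 10.67·493·0.0259^1.852 / (132^1.852·0.116^4.8704) = 25.80 m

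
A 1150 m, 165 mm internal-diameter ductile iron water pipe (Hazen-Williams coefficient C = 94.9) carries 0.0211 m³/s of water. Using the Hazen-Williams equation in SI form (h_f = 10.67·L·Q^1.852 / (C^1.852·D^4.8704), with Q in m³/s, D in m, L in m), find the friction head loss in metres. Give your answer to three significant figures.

h_f = 10.67·1150·0.0211^1.852 / (94.9^1.852·0.165^4.8704) = 13.64 m

h_f ≈ 13.6 m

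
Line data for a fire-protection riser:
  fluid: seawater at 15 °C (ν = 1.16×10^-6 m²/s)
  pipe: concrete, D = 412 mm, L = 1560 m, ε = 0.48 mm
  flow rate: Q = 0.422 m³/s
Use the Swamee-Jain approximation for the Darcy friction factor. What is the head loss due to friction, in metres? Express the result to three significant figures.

V = 4Q/(πD²) = 4·0.422/(π·0.412²) = 3.165 m/s
Re = VD/ν = 3.165·0.412/1.16×10^-6 = 1.12×10^6 → turbulent
ε/D = 0.48/412 = 0.00117
Swamee-Jain: f = 0.02071
h_f = f(L/D)V²/(2g) = 0.02071·(1560/0.412)·3.165²/(2·9.81) = 40.05 m

h_f ≈ 40.0 m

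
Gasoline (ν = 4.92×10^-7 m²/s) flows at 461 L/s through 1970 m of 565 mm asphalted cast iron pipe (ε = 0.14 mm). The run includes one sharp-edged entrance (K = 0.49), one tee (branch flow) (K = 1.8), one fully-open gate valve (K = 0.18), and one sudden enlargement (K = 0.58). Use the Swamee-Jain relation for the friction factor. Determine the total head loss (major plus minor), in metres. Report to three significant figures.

V = 4Q/(πD²) = 1.839 m/s; V²/2g = 0.1723 m
Re = 2.11×10^6, ε/D = 2.48×10^-4 → f = 0.01484 (Swamee-Jain)
Major: h_f = f(L/D)·V²/2g = 0.01484·3487·0.1723 = 8.916 m
Minor: ΣK = 3.05; h_m = ΣK·V²/2g = 0.5256 m
Total H_L = 8.916 + 0.5256 = 9.442 m

H_L ≈ 9.44 m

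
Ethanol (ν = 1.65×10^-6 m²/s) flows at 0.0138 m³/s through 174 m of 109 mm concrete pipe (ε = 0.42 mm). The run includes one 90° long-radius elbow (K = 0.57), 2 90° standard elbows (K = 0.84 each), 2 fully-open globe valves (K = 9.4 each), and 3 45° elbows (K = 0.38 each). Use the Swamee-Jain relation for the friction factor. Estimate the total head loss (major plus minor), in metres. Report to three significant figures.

H_L ≈ 7.72 m

V = 4Q/(πD²) = 1.479 m/s; V²/2g = 0.1115 m
Re = 9.77×10^4, ε/D = 0.00385 → f = 0.02950 (Swamee-Jain)
Major: h_f = f(L/D)·V²/2g = 0.02950·1596·0.1115 = 5.249 m
Minor: ΣK = 22.2; h_m = ΣK·V²/2g = 2.474 m
Total H_L = 5.249 + 2.474 = 7.723 m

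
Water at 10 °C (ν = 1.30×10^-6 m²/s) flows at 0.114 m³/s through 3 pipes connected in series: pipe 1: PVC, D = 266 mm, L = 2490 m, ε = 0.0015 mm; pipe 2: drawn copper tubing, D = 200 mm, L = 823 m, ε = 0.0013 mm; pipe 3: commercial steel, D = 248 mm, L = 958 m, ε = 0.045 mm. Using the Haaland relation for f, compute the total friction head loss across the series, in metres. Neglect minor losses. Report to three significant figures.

Pipe 1: V = 2.051 m/s, Re = 4.20×10^5, ε/D = 5.64×10^-6, f = 0.01354, h_1 = f(L/D)V²/2g = 27.18 m
Pipe 2: V = 3.629 m/s, Re = 5.58×10^5, ε/D = 6.50×10^-6, f = 0.01289, h_2 = f(L/D)V²/2g = 35.59 m
Pipe 3: V = 2.360 m/s, Re = 4.50×10^5, ε/D = 1.81×10^-4, f = 0.01526, h_3 = f(L/D)V²/2g = 16.73 m
Series → Q common, losses add: H = Σh = 79.50 m

H ≈ 79.5 m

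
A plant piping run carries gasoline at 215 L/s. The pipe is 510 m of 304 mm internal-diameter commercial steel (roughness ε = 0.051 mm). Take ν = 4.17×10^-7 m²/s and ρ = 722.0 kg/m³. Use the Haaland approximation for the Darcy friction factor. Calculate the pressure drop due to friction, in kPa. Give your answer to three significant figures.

Δp ≈ 73.1 kPa

V = 4Q/(πD²) = 4·0.215/(π·0.304²) = 2.962 m/s
Re = VD/ν = 2.962·0.304/4.17×10^-7 = 2.16×10^6 → turbulent
ε/D = 0.051/304 = 1.68×10^-4
Haaland: f = 0.01375
h_f = f(L/D)V²/(2g) = 0.01375·(510/0.304)·2.962²/(2·9.81) = 10.32 m
Δp = ρg·h_f = 722.0·9.81·10.32 = 73.06 kPa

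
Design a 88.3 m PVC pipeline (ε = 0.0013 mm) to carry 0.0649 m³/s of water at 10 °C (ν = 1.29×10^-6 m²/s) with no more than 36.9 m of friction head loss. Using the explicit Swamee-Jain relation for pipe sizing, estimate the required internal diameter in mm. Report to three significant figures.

D ≈ 103 mm

Swamee-Jain (Type III): D = 0.66·[ε^1.25·(LQ²/(gh_f))^4.75 + ν·Q^9.4·(L/(gh_f))^5.2]^0.04
LQ²/(gh_f) = 0.001027; L/(gh_f) = 0.2439
Term 1 = ε^1.25·(…)^4.75 = 2.81×10^-22; Term 2 = ν·Q^9.4·(…)^5.2 = 5.75×10^-21
D = 0.66·(2.81×10^-22 + 5.75×10^-21)^0.04 = 0.1025 m = 103 mm
Check: V = 7.86 m/s, Re = 6.25×10^5, f = 0.01282, h_f = 34.8 m ≈ 36.9 m ✓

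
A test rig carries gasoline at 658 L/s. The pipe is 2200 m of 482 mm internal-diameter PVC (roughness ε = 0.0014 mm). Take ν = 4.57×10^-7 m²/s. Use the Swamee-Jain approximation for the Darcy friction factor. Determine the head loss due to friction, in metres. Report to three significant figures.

h_f ≈ 28.9 m

V = 4Q/(πD²) = 4·0.658/(π·0.482²) = 3.606 m/s
Re = VD/ν = 3.606·0.482/4.57×10^-7 = 3.80×10^6 → turbulent
ε/D = 0.0014/482 = 2.90×10^-6
Swamee-Jain: f = 0.009551
h_f = f(L/D)V²/(2g) = 0.009551·(2200/0.482)·3.606²/(2·9.81) = 28.89 m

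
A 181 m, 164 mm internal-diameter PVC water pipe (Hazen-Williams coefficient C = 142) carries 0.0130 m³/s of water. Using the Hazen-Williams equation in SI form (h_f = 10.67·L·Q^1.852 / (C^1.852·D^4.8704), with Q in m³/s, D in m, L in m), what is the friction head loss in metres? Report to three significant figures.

h_f = 10.67·181·0.0130^1.852 / (142^1.852·0.164^4.8704) = 0.4274 m

h_f ≈ 0.427 m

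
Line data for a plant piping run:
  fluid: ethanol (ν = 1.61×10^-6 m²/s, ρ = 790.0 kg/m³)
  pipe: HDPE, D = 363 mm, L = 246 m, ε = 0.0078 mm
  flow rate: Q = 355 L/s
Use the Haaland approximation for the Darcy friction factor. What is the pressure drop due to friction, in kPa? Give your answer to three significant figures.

V = 4Q/(πD²) = 4·0.355/(π·0.363²) = 3.430 m/s
Re = VD/ν = 3.430·0.363/1.61×10^-6 = 7.73×10^5 → turbulent
ε/D = 0.0078/363 = 2.15×10^-5
Haaland: f = 0.01244
h_f = f(L/D)V²/(2g) = 0.01244·(246/0.363)·3.430²/(2·9.81) = 5.057 m
Δp = ρg·h_f = 790.0·9.81·5.057 = 39.19 kPa

Δp ≈ 39.2 kPa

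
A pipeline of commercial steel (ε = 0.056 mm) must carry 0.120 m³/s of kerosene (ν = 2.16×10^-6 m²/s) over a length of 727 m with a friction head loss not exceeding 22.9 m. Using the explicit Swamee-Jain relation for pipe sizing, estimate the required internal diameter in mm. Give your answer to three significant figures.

D ≈ 232 mm

Swamee-Jain (Type III): D = 0.66·[ε^1.25·(LQ²/(gh_f))^4.75 + ν·Q^9.4·(L/(gh_f))^5.2]^0.04
LQ²/(gh_f) = 0.04660; L/(gh_f) = 3.236
Term 1 = ε^1.25·(…)^4.75 = 2.29×10^-12; Term 2 = ν·Q^9.4·(…)^5.2 = 2.14×10^-12
D = 0.66·(2.29×10^-12 + 2.14×10^-12)^0.04 = 0.2320 m = 232 mm
Check: V = 2.84 m/s, Re = 3.05×10^5, f = 0.01661, h_f = 21.4 m ≈ 22.9 m ✓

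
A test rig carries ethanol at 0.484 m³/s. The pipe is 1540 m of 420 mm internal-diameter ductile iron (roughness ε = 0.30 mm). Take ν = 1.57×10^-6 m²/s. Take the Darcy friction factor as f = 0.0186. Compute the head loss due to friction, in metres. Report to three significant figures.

h_f ≈ 42.4 m

V = 4Q/(πD²) = 4·0.484/(π·0.420²) = 3.493 m/s
h_f = f(L/D)V²/(2g) = 0.01860·(1540/0.420)·3.493²/(2·9.81) = 42.42 m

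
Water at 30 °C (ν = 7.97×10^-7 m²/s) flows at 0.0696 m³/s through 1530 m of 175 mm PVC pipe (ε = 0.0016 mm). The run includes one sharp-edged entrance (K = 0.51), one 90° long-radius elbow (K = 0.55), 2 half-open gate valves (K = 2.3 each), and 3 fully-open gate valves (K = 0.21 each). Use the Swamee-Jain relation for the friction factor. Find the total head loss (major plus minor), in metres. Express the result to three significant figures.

H_L ≈ 50.1 m

V = 4Q/(πD²) = 2.894 m/s; V²/2g = 0.4268 m
Re = 6.35×10^5, ε/D = 9.14×10^-6 → f = 0.01272 (Swamee-Jain)
Major: h_f = f(L/D)·V²/2g = 0.01272·8743·0.4268 = 47.45 m
Minor: ΣK = 6.29; h_m = ΣK·V²/2g = 2.684 m
Total H_L = 47.45 + 2.684 = 50.14 m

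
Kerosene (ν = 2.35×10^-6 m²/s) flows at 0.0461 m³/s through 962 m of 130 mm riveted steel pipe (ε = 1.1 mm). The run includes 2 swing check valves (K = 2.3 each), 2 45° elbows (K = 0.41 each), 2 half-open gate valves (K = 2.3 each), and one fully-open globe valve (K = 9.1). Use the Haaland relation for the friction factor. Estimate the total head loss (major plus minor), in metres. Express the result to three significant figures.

V = 4Q/(πD²) = 3.473 m/s; V²/2g = 0.6148 m
Re = 1.92×10^5, ε/D = 0.00846 → f = 0.03624 (Haaland)
Major: h_f = f(L/D)·V²/2g = 0.03624·7400·0.6148 = 164.9 m
Minor: ΣK = 19.1; h_m = ΣK·V²/2g = 11.76 m
Total H_L = 164.9 + 11.76 = 176.7 m

H_L ≈ 177 m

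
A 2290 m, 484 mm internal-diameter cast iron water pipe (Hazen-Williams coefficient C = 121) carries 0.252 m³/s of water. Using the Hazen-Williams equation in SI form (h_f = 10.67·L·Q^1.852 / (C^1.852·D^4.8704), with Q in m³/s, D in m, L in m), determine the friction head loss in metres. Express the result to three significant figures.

h_f = 10.67·2290·0.252^1.852 / (121^1.852·0.484^4.8704) = 9.057 m

h_f ≈ 9.06 m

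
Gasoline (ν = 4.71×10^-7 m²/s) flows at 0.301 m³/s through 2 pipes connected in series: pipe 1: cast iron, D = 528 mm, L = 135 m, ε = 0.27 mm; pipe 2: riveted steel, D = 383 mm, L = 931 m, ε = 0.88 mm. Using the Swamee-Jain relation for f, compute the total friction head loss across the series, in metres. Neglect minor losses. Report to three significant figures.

Pipe 1: V = 1.375 m/s, Re = 1.54×10^6, ε/D = 5.11×10^-4, f = 0.01719, h_1 = f(L/D)V²/2g = 0.4234 m
Pipe 2: V = 2.613 m/s, Re = 2.12×10^6, ε/D = 0.00230, f = 0.02443, h_2 = f(L/D)V²/2g = 20.66 m
Series → Q common, losses add: H = Σh = 21.08 m

H ≈ 21.1 m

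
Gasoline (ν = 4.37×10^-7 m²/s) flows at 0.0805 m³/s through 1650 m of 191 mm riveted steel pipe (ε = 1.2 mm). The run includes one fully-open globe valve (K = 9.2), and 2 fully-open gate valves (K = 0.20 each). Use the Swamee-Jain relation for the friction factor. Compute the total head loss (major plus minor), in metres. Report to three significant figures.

V = 4Q/(πD²) = 2.810 m/s; V²/2g = 0.4023 m
Re = 1.23×10^6, ε/D = 0.00628 → f = 0.03269 (Swamee-Jain)
Major: h_f = f(L/D)·V²/2g = 0.03269·8639·0.4023 = 113.6 m
Minor: ΣK = 9.60; h_m = ΣK·V²/2g = 3.862 m
Total H_L = 113.6 + 3.862 = 117.5 m

H_L ≈ 117 m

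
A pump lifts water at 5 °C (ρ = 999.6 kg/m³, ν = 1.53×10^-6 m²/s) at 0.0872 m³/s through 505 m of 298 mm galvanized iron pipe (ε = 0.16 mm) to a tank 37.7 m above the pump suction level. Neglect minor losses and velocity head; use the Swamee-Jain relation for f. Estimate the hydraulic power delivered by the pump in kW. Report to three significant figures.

P_hyd ≈ 34.4 kW

V = 4Q/(πD²) = 1.250 m/s; Re = 2.44×10^5; ε/D = 5.37×10^-4; f = 0.01882
h_f = f(L/D)V²/2g = 2.541 m
Total head H = z + h_f = 37.7 + 2.541 = 40.24 m
P_hyd = ρgQH = 999.6·9.81·0.0872·40.24 = 34.41 kW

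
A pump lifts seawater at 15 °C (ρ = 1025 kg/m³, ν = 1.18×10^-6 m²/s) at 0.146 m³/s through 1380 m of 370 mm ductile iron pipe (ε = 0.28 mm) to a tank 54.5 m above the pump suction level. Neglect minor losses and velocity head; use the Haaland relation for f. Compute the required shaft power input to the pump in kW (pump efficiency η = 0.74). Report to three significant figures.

P_shaft ≈ 121 kW

V = 4Q/(πD²) = 1.358 m/s; Re = 4.26×10^5; ε/D = 7.57×10^-4; f = 0.01914
h_f = f(L/D)V²/2g = 6.710 m
Total head H = z + h_f = 54.5 + 6.710 = 61.21 m
P_hyd = ρgQH = 1025·9.81·0.146·61.21 = 89.86 kW
P_shaft = P_hyd/η = 89.86/0.74 = 121.4 kW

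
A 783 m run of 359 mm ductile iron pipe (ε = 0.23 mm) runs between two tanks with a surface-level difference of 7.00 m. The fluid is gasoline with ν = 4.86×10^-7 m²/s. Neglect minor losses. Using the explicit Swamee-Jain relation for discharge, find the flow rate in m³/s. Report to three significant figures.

Swamee-Jain (Type II): Q = -0.965·√(gD⁵h_f/L)·ln[ε/(3.7D) + √(3.17ν²L/(gD³h_f))]
√(gD⁵h_f/L) = √(9.81·0.359⁵·7.00/783) = 0.02287
ε/(3.7D) = 1.73×10^-4; √(3.17ν²L/(gD³h_f)) = 1.36×10^-5
Q = -0.965·0.02287·ln(1.867×10^-4) = 0.1895 m³/s
Check: V = 1.87 m/s, Re = 1.38×10^6, f = 0.01806, h_f = 7.03 m ≈ 7.00 m ✓

Q ≈ 0.189 m³/s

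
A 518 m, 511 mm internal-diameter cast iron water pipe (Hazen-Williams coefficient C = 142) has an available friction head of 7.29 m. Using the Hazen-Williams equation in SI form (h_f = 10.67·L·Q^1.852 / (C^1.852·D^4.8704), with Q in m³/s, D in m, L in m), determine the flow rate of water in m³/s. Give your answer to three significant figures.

Rearranging: Q = [h_f·C^1.852·D^4.8704 / (10.67·L)]^(1/1.852)
Q = [7.29·142^1.852·0.511^4.8704 / (10.67·518)]^0.540 = 0.6769 m³/s

Q ≈ 0.677 m³/s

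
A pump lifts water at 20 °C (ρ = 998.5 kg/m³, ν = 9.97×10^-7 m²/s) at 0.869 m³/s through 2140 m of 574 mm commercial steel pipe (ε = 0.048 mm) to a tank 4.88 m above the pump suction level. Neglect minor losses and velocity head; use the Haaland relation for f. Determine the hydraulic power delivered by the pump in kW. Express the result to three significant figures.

V = 4Q/(πD²) = 3.358 m/s; Re = 1.93×10^6; ε/D = 8.36×10^-5; f = 0.01246
h_f = f(L/D)V²/2g = 26.70 m
Total head H = z + h_f = 4.88 + 26.70 = 31.58 m
P_hyd = ρgQH = 998.5·9.81·0.869·31.58 = 268.8 kW

P_hyd ≈ 269 kW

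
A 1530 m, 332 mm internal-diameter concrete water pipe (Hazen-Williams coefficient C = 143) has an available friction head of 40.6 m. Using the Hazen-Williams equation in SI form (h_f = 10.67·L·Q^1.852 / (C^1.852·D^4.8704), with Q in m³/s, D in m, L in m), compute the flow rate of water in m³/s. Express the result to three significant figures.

Rearranging: Q = [h_f·C^1.852·D^4.8704 / (10.67·L)]^(1/1.852)
Q = [40.6·143^1.852·0.332^4.8704 / (10.67·1530)]^0.540 = 0.3089 m³/s

Q ≈ 0.309 m³/s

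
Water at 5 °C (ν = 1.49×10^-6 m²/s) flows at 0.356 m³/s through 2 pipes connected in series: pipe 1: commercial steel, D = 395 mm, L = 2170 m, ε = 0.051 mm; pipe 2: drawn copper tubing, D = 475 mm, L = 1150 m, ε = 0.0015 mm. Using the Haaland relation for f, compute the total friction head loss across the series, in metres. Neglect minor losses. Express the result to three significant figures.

Pipe 1: V = 2.905 m/s, Re = 7.70×10^5, ε/D = 1.29×10^-4, f = 0.01401, h_1 = f(L/D)V²/2g = 33.11 m
Pipe 2: V = 2.009 m/s, Re = 6.40×10^5, ε/D = 3.16×10^-6, f = 0.01254, h_2 = f(L/D)V²/2g = 6.247 m
Series → Q common, losses add: H = Σh = 39.35 m

H ≈ 39.4 m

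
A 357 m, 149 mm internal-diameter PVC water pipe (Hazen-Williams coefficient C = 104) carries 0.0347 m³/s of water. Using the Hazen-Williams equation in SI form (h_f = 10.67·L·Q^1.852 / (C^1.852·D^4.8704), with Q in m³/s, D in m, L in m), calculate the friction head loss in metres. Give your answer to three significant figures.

h_f ≈ 14.8 m

h_f = 10.67·357·0.0347^1.852 / (104^1.852·0.149^4.8704) = 14.75 m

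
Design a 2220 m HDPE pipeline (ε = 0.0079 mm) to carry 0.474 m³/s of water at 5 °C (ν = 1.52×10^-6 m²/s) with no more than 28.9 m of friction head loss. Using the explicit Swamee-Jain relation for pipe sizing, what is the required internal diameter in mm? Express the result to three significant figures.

Swamee-Jain (Type III): D = 0.66·[ε^1.25·(LQ²/(gh_f))^4.75 + ν·Q^9.4·(L/(gh_f))^5.2]^0.04
LQ²/(gh_f) = 1.759; L/(gh_f) = 7.830
Term 1 = ε^1.25·(…)^4.75 = 6.13×10^-6; Term 2 = ν·Q^9.4·(…)^5.2 = 6.05×10^-5
D = 0.66·(6.13×10^-6 + 6.05×10^-5)^0.04 = 0.4493 m = 449 mm
Check: V = 2.99 m/s, Re = 8.84×10^5, f = 0.01224, h_f = 27.6 m ≈ 28.9 m ✓

D ≈ 449 mm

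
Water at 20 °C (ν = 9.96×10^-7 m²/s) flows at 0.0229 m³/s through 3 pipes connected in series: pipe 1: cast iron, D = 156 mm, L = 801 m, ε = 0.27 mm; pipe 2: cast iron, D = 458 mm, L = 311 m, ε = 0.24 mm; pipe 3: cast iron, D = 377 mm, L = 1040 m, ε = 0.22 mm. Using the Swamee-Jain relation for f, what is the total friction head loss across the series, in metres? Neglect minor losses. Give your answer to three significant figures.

Pipe 1: V = 1.198 m/s, Re = 1.88×10^5, ε/D = 0.00173, f = 0.02376, h_1 = f(L/D)V²/2g = 8.927 m
Pipe 2: V = 0.1390 m/s, Re = 6.39×10^4, ε/D = 5.24×10^-4, f = 0.02183, h_2 = f(L/D)V²/2g = 0.01460 m
Pipe 3: V = 0.2051 m/s, Re = 7.77×10^4, ε/D = 5.84×10^-4, f = 0.02145, h_3 = f(L/D)V²/2g = 0.1269 m
Series → Q common, losses add: H = Σh = 9.069 m

H ≈ 9.07 m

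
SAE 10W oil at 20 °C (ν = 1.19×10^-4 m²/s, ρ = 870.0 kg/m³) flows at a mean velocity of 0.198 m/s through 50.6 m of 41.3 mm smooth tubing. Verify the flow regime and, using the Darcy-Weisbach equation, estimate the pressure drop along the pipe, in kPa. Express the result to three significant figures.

Re = VD/ν = 0.198·0.04130/1.19×10^-4 = 68.7 → laminar (Re < 2300)
f = 64/Re = 0.9313
h_f = f(L/D)V²/(2g) = 0.9313·(50.6/0.04130)·0.198²/(2·9.81) = 2.280 m
Δp = ρg·h_f = 870.0·9.81·2.280 = 19.46 kPa

Δp ≈ 19.5 kPa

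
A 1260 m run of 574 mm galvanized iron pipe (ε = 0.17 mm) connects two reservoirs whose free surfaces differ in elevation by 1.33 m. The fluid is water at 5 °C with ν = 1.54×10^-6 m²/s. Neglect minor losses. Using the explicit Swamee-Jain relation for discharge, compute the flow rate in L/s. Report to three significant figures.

Q ≈ 217 L/s

Swamee-Jain (Type II): Q = -0.965·√(gD⁵h_f/L)·ln[ε/(3.7D) + √(3.17ν²L/(gD³h_f))]
√(gD⁵h_f/L) = √(9.81·0.574⁵·1.33/1260) = 0.02540
ε/(3.7D) = 8.00×10^-5; √(3.17ν²L/(gD³h_f)) = 6.20×10^-5
Q = -0.965·0.02540·ln(1.420×10^-4) = 0.2172 m³/s
Check: V = 0.839 m/s, Re = 3.13×10^5, f = 0.01697, h_f = 1.34 m ≈ 1.33 m ✓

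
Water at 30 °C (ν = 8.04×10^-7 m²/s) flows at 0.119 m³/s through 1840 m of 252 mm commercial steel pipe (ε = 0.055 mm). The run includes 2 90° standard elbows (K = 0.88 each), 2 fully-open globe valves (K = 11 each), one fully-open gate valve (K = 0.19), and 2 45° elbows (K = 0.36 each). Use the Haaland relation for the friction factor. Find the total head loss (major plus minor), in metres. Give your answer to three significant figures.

H_L ≈ 39.0 m

V = 4Q/(πD²) = 2.386 m/s; V²/2g = 0.2901 m
Re = 7.48×10^5, ε/D = 2.18×10^-4 → f = 0.01503 (Haaland)
Major: h_f = f(L/D)·V²/2g = 0.01503·7302·0.2901 = 31.85 m
Minor: ΣK = 24.7; h_m = ΣK·V²/2g = 7.158 m
Total H_L = 31.85 + 7.158 = 39.01 m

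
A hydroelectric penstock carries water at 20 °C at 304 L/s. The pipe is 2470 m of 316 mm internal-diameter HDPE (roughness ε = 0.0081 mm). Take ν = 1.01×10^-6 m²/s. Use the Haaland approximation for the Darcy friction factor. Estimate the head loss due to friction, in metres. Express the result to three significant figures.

V = 4Q/(πD²) = 4·0.304/(π·0.316²) = 3.876 m/s
Re = VD/ν = 3.876·0.316/1.01×10^-6 = 1.21×10^6 → turbulent
ε/D = 0.0081/316 = 2.56×10^-5
Haaland: f = 0.01177
h_f = f(L/D)V²/(2g) = 0.01177·(2470/0.316)·3.876²/(2·9.81) = 70.44 m

h_f ≈ 70.4 m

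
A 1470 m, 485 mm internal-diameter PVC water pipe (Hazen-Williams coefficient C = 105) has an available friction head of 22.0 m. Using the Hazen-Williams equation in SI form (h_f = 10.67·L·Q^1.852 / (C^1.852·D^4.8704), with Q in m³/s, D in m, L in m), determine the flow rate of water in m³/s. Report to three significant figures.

Q ≈ 0.451 m³/s

Rearranging: Q = [h_f·C^1.852·D^4.8704 / (10.67·L)]^(1/1.852)
Q = [22.0·105^1.852·0.485^4.8704 / (10.67·1470)]^0.540 = 0.4510 m³/s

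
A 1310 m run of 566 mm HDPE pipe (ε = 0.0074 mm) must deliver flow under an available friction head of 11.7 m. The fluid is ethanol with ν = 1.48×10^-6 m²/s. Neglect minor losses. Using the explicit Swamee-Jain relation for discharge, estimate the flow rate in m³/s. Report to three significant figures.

Swamee-Jain (Type II): Q = -0.965·√(gD⁵h_f/L)·ln[ε/(3.7D) + √(3.17ν²L/(gD³h_f))]
√(gD⁵h_f/L) = √(9.81·0.566⁵·11.7/1310) = 0.07134
ε/(3.7D) = 3.53×10^-6; √(3.17ν²L/(gD³h_f)) = 2.09×10^-5
Q = -0.965·0.07134·ln(2.444×10^-5) = 0.7311 m³/s
Check: V = 2.91 m/s, Re = 1.11×10^6, f = 0.01174, h_f = 11.7 m ≈ 11.7 m ✓

Q ≈ 0.731 m³/s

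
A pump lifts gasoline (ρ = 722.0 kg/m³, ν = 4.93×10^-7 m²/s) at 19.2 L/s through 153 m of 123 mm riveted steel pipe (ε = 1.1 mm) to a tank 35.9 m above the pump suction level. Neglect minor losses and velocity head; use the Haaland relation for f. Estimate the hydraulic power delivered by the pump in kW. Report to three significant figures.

P_hyd ≈ 5.71 kW

V = 4Q/(πD²) = 1.616 m/s; Re = 4.03×10^5; ε/D = 0.00894; f = 0.03673
h_f = f(L/D)V²/2g = 6.081 m
Total head H = z + h_f = 35.9 + 6.081 = 41.98 m
P_hyd = ρgQH = 722.0·9.81·0.0192·41.98 = 5.709 kW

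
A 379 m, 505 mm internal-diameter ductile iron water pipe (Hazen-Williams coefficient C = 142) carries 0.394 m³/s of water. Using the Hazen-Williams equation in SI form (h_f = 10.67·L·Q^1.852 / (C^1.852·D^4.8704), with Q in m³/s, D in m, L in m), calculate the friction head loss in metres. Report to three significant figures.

h_f = 10.67·379·0.394^1.852 / (142^1.852·0.505^4.8704) = 2.074 m

h_f ≈ 2.07 m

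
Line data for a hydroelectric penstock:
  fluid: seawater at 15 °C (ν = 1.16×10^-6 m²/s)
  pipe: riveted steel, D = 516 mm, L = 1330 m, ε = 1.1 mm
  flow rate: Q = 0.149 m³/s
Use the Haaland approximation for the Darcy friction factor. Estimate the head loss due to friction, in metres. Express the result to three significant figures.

h_f ≈ 1.62 m

V = 4Q/(πD²) = 4·0.149/(π·0.516²) = 0.7125 m/s
Re = VD/ν = 0.7125·0.516/1.16×10^-6 = 3.17×10^5 → turbulent
ε/D = 1.1/516 = 0.00213
Haaland: f = 0.02435
h_f = f(L/D)V²/(2g) = 0.02435·(1330/0.516)·0.7125²/(2·9.81) = 1.624 m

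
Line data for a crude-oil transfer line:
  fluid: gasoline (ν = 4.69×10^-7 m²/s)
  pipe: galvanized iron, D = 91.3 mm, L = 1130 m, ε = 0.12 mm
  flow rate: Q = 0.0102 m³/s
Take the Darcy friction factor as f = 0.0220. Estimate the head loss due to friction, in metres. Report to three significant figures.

h_f ≈ 33.7 m

V = 4Q/(πD²) = 4·0.0102/(π·0.0913²) = 1.558 m/s
h_f = f(L/D)V²/(2g) = 0.02200·(1130/0.0913)·1.558²/(2·9.81) = 33.69 m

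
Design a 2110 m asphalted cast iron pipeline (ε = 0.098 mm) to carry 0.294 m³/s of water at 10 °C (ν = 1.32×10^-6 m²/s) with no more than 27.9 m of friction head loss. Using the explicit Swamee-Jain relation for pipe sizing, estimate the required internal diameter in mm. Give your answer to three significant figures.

Swamee-Jain (Type III): D = 0.66·[ε^1.25·(LQ²/(gh_f))^4.75 + ν·Q^9.4·(L/(gh_f))^5.2]^0.04
LQ²/(gh_f) = 0.6664; L/(gh_f) = 7.709
Term 1 = ε^1.25·(…)^4.75 = 1.42×10^-6; Term 2 = ν·Q^9.4·(…)^5.2 = 5.44×10^-7
D = 0.66·(1.42×10^-6 + 5.44×10^-7)^0.04 = 0.3902 m = 390 mm
Check: V = 2.46 m/s, Re = 7.27×10^5, f = 0.01557, h_f = 25.9 m ≈ 27.9 m ✓

D ≈ 390 mm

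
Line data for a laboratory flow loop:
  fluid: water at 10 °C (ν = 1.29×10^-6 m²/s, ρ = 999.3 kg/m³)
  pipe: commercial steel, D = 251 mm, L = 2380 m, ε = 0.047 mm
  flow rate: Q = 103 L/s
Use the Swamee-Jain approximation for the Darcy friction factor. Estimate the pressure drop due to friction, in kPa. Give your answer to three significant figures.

V = 4Q/(πD²) = 4·0.103/(π·0.251²) = 2.082 m/s
Re = VD/ν = 2.082·0.251/1.29×10^-6 = 4.05×10^5 → turbulent
ε/D = 0.047/251 = 1.87×10^-4
Swamee-Jain: f = 0.01570
h_f = f(L/D)V²/(2g) = 0.01570·(2380/0.251)·2.082²/(2·9.81) = 32.87 m
Δp = ρg·h_f = 999.3·9.81·32.87 = 322.3 kPa

Δp ≈ 322 kPa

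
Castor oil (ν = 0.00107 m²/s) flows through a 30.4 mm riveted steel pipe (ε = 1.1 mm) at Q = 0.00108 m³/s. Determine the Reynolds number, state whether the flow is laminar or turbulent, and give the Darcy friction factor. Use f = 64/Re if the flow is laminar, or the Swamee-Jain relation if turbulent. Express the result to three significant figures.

V = 4Q/(πD²) = 1.488 m/s
Re = VD/ν = 1.488·0.0304/0.00107 = 42.3
Re < 2300 → laminar → f = 64/Re = 1.514

Re ≈ 42.3; laminar; f = 64/Re ≈ 1.51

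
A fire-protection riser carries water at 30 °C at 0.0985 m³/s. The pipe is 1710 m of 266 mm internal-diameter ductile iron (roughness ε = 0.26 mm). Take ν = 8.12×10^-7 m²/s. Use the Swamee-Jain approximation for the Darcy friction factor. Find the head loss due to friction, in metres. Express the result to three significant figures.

h_f ≈ 20.8 m

V = 4Q/(πD²) = 4·0.0985/(π·0.266²) = 1.772 m/s
Re = VD/ν = 1.772·0.266/8.12×10^-7 = 5.81×10^5 → turbulent
ε/D = 0.26/266 = 9.77×10^-4
Swamee-Jain: f = 0.02017
h_f = f(L/D)V²/(2g) = 0.02017·(1710/0.266)·1.772²/(2·9.81) = 20.76 m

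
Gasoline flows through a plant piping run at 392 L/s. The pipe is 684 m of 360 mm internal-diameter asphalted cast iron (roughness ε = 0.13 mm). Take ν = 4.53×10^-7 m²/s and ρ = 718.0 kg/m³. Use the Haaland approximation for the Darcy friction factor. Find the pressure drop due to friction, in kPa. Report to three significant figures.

Δp ≈ 159 kPa

V = 4Q/(πD²) = 4·0.392/(π·0.360²) = 3.851 m/s
Re = VD/ν = 3.851·0.360/4.53×10^-7 = 3.06×10^6 → turbulent
ε/D = 0.13/360 = 3.61×10^-4
Haaland: f = 0.01576
h_f = f(L/D)V²/(2g) = 0.01576·(684/0.360)·3.851²/(2·9.81) = 22.64 m
Δp = ρg·h_f = 718.0·9.81·22.64 = 159.5 kPa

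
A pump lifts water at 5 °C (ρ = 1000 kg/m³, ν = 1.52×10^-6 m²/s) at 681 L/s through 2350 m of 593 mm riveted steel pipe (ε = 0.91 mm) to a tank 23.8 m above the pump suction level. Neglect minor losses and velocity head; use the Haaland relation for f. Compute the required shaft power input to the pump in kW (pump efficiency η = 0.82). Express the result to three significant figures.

P_shaft ≈ 415 kW

V = 4Q/(πD²) = 2.466 m/s; Re = 9.62×10^5; ε/D = 0.00153; f = 0.02210
h_f = f(L/D)V²/2g = 27.14 m
Total head H = z + h_f = 23.8 + 27.14 = 50.94 m
P_hyd = ρgQH = 1000·9.81·0.681·50.94 = 340.3 kW
P_shaft = P_hyd/η = 340.3/0.82 = 415.0 kW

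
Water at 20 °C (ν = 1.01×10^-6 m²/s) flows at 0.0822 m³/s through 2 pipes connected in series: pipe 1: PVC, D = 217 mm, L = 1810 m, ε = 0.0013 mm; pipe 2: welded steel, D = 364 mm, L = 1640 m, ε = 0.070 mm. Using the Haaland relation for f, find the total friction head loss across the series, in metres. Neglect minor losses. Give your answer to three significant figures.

Pipe 1: V = 2.223 m/s, Re = 4.78×10^5, ε/D = 5.99×10^-6, f = 0.01324, h_1 = f(L/D)V²/2g = 27.80 m
Pipe 2: V = 0.7899 m/s, Re = 2.85×10^5, ε/D = 1.92×10^-4, f = 0.01610, h_2 = f(L/D)V²/2g = 2.306 m
Series → Q common, losses add: H = Σh = 30.10 m

H ≈ 30.1 m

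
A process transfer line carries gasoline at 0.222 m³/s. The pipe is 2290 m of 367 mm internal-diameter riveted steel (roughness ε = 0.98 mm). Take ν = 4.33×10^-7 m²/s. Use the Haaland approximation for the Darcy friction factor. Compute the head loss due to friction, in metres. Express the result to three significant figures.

h_f ≈ 35.7 m

V = 4Q/(πD²) = 4·0.222/(π·0.367²) = 2.099 m/s
Re = VD/ν = 2.099·0.367/4.33×10^-7 = 1.78×10^6 → turbulent
ε/D = 0.98/367 = 0.00267
Haaland: f = 0.02546
h_f = f(L/D)V²/(2g) = 0.02546·(2290/0.367)·2.099²/(2·9.81) = 35.65 m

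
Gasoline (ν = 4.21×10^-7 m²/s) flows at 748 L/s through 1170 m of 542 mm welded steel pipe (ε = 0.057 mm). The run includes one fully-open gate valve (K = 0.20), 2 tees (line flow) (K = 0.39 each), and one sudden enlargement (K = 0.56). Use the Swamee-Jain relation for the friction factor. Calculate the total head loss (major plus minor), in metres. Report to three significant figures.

H_L ≈ 15.4 m

V = 4Q/(πD²) = 3.242 m/s; V²/2g = 0.5357 m
Re = 4.17×10^6, ε/D = 1.05×10^-4 → f = 0.01257 (Swamee-Jain)
Major: h_f = f(L/D)·V²/2g = 0.01257·2159·0.5357 = 14.54 m
Minor: ΣK = 1.54; h_m = ΣK·V²/2g = 0.8250 m
Total H_L = 14.54 + 0.8250 = 15.36 m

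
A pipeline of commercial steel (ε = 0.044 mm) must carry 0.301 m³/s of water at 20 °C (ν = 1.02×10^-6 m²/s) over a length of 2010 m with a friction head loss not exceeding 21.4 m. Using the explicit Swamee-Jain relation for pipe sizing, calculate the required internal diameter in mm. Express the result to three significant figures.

D ≈ 399 mm

Swamee-Jain (Type III): D = 0.66·[ε^1.25·(LQ²/(gh_f))^4.75 + ν·Q^9.4·(L/(gh_f))^5.2]^0.04
LQ²/(gh_f) = 0.8675; L/(gh_f) = 9.574
Term 1 = ε^1.25·(…)^4.75 = 1.82×10^-6; Term 2 = ν·Q^9.4·(…)^5.2 = 1.62×10^-6
D = 0.66·(1.82×10^-6 + 1.62×10^-6)^0.04 = 0.3990 m = 399 mm
Check: V = 2.41 m/s, Re = 9.42×10^5, f = 0.01372, h_f = 20.4 m ≈ 21.4 m ✓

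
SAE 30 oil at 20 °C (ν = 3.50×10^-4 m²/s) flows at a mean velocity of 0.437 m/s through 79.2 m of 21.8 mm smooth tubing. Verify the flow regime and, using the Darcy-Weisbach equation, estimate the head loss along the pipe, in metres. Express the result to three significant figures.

Re = VD/ν = 0.437·0.02180/3.50×10^-4 = 27.2 → laminar (Re < 2300)
f = 64/Re = 2.351
h_f = f(L/D)V²/(2g) = 2.351·(79.2/0.02180)·0.437²/(2·9.81) = 83.15 m

h_f ≈ 83.1 m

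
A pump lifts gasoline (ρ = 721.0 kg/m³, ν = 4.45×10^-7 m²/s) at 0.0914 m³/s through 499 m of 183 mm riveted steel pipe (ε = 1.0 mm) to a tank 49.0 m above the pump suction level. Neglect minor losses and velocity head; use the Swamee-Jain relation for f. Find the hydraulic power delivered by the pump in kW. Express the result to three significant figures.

V = 4Q/(πD²) = 3.475 m/s; Re = 1.43×10^6; ε/D = 0.00546; f = 0.03131
h_f = f(L/D)V²/2g = 52.54 m
Total head H = z + h_f = 49.0 + 52.54 = 101.5 m
P_hyd = ρgQH = 721.0·9.81·0.0914·101.5 = 65.64 kW

P_hyd ≈ 65.6 kW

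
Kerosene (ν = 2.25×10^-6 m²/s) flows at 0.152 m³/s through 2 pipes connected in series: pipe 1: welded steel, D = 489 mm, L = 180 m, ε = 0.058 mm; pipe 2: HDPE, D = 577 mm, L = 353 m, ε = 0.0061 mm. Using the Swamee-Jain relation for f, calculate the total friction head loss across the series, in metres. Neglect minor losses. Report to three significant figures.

H ≈ 0.382 m

Pipe 1: V = 0.8093 m/s, Re = 1.76×10^5, ε/D = 1.19×10^-4, f = 0.01687, h_1 = f(L/D)V²/2g = 0.2073 m
Pipe 2: V = 0.5813 m/s, Re = 1.49×10^5, ε/D = 1.06×10^-5, f = 0.01654, h_2 = f(L/D)V²/2g = 0.1743 m
Series → Q common, losses add: H = Σh = 0.3816 m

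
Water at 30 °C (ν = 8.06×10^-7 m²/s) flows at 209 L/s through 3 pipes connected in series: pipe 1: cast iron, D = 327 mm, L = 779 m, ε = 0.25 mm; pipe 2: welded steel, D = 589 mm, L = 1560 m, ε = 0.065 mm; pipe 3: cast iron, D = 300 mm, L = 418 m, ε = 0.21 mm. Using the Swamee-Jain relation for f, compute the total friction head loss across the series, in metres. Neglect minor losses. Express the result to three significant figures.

Pipe 1: V = 2.489 m/s, Re = 1.01×10^6, ε/D = 7.65×10^-4, f = 0.01887, h_1 = f(L/D)V²/2g = 14.19 m
Pipe 2: V = 0.7671 m/s, Re = 5.61×10^5, ε/D = 1.10×10^-4, f = 0.01441, h_2 = f(L/D)V²/2g = 1.144 m
Pipe 3: V = 2.957 m/s, Re = 1.10×10^6, ε/D = 7.00×10^-4, f = 0.01849, h_3 = f(L/D)V²/2g = 11.48 m
Series → Q common, losses add: H = Σh = 26.81 m

H ≈ 26.8 m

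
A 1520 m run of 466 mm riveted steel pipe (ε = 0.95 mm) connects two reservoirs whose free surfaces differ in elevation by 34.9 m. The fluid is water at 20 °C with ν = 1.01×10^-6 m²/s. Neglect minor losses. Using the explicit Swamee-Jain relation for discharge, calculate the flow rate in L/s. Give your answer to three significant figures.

Swamee-Jain (Type II): Q = -0.965·√(gD⁵h_f/L)·ln[ε/(3.7D) + √(3.17ν²L/(gD³h_f))]
√(gD⁵h_f/L) = √(9.81·0.466⁵·34.9/1520) = 0.07035
ε/(3.7D) = 5.51×10^-4; √(3.17ν²L/(gD³h_f)) = 1.19×10^-5
Q = -0.965·0.07035·ln(5.629×10^-4) = 0.5080 m³/s
Check: V = 2.98 m/s, Re = 1.37×10^6, f = 0.02373, h_f = 35.0 m ≈ 34.9 m ✓

Q ≈ 508 L/s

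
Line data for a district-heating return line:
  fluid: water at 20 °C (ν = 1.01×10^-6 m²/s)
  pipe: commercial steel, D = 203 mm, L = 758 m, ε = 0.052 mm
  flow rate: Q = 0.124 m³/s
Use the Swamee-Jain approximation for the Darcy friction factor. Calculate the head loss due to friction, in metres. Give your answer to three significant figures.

h_f ≈ 43.5 m

V = 4Q/(πD²) = 4·0.124/(π·0.203²) = 3.831 m/s
Re = VD/ν = 3.831·0.203/1.01×10^-6 = 7.70×10^5 → turbulent
ε/D = 0.052/203 = 2.56×10^-4
Swamee-Jain: f = 0.01556
h_f = f(L/D)V²/(2g) = 0.01556·(758/0.203)·3.831²/(2·9.81) = 43.47 m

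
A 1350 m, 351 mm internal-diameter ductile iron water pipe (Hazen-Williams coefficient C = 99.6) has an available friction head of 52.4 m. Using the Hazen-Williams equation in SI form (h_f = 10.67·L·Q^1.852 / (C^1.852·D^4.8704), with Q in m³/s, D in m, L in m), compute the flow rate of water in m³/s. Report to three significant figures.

Rearranging: Q = [h_f·C^1.852·D^4.8704 / (10.67·L)]^(1/1.852)
Q = [52.4·99.6^1.852·0.351^4.8704 / (10.67·1350)]^0.540 = 0.3058 m³/s

Q ≈ 0.306 m³/s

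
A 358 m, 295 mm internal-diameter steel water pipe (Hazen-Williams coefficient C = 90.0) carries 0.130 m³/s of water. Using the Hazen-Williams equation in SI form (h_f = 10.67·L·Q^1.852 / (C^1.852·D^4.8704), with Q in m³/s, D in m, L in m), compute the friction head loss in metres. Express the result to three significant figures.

h_f = 10.67·358·0.130^1.852 / (90.0^1.852·0.295^4.8704) = 8.017 m

h_f ≈ 8.02 m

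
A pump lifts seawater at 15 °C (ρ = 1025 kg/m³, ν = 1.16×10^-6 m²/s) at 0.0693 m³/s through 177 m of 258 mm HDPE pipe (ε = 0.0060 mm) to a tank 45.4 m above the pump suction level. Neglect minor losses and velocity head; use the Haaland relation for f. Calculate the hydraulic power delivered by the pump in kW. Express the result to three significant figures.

V = 4Q/(πD²) = 1.326 m/s; Re = 2.95×10^5; ε/D = 2.33×10^-5; f = 0.01458
h_f = f(L/D)V²/2g = 0.8960 m
Total head H = z + h_f = 45.4 + 0.8960 = 46.30 m
P_hyd = ρgQH = 1025·9.81·0.0693·46.30 = 32.26 kW

P_hyd ≈ 32.3 kW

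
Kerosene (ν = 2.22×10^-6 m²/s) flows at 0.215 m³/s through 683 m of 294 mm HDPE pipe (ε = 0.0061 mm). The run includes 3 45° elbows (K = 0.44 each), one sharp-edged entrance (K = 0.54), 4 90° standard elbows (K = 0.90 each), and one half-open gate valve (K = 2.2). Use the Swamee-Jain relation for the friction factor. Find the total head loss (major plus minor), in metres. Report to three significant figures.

H_L ≈ 20.3 m

V = 4Q/(πD²) = 3.167 m/s; V²/2g = 0.5112 m
Re = 4.19×10^5, ε/D = 2.07×10^-5 → f = 0.01381 (Swamee-Jain)
Major: h_f = f(L/D)·V²/2g = 0.01381·2323·0.5112 = 16.40 m
Minor: ΣK = 7.66; h_m = ΣK·V²/2g = 3.916 m
Total H_L = 16.40 + 3.916 = 20.31 m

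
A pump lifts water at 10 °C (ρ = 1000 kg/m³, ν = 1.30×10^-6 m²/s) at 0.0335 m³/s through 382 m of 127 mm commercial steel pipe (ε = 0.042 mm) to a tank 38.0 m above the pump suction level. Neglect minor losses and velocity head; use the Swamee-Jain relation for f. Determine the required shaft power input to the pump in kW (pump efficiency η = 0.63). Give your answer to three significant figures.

P_shaft ≈ 29.6 kW

V = 4Q/(πD²) = 2.645 m/s; Re = 2.58×10^5; ε/D = 3.31×10^-4; f = 0.01751
h_f = f(L/D)V²/2g = 18.78 m
Total head H = z + h_f = 38.0 + 18.78 = 56.78 m
P_hyd = ρgQH = 1000·9.81·0.0335·56.78 = 18.66 kW
P_shaft = P_hyd/η = 18.66/0.63 = 29.62 kW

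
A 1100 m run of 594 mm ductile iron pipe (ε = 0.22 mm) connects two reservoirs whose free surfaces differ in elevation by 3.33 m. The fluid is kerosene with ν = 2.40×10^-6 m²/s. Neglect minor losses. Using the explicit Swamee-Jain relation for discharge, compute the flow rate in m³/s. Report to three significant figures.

Q ≈ 0.397 m³/s

Swamee-Jain (Type II): Q = -0.965·√(gD⁵h_f/L)·ln[ε/(3.7D) + √(3.17ν²L/(gD³h_f))]
√(gD⁵h_f/L) = √(9.81·0.594⁵·3.33/1100) = 0.04686
ε/(3.7D) = 1.00×10^-4; √(3.17ν²L/(gD³h_f)) = 5.42×10^-5
Q = -0.965·0.04686·ln(1.543×10^-4) = 0.3969 m³/s
Check: V = 1.43 m/s, Re = 3.54×10^5, f = 0.01731, h_f = 3.35 m ≈ 3.33 m ✓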